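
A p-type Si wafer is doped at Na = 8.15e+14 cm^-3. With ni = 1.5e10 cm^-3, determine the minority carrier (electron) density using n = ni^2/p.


Step 1: Majority hole concentration p ≈ Na = 8.15e+14 cm^-3
Step 2: n = ni^2 / Na = (1.5e10)^2 / 8.15e+14
Step 3: n = 2.76e+05 cm^-3

2.76e+05


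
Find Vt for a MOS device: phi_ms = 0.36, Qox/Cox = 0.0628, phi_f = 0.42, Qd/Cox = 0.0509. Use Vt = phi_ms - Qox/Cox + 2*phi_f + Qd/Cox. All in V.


Step 1: Vt = phi_ms - Qox/Cox + 2*phi_f + Qd/Cox
Step 2: Vt = 0.36 - 0.0628 + 2*0.42 + 0.0509
Step 3: Vt = 0.36 - 0.0628 + 0.84 + 0.0509
Step 4: Vt = 1.1881 V

1.1881


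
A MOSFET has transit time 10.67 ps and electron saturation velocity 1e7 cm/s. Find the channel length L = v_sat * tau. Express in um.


Step 1: tau in seconds = 10.67 ps * 1e-12 = 1.0670e-11 s
Step 2: L = v_sat * tau = 1e7 * 1.0670e-11 = 1.0670e-04 cm
Step 3: L in um = 1.0670e-04 * 1e4 = 1.067 um

1.067


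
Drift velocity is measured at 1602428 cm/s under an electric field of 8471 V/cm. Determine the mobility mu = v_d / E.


Step 1: mu = v_d / E
Step 2: mu = 1602428 / 8471
Step 3: mu = 189.17 cm^2/(V*s)

189.17


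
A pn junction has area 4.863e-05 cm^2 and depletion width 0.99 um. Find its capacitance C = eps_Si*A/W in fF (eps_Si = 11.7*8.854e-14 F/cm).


Step 1: eps_Si = 11.7 * 8.854e-14 = 1.035918e-12 F/cm
Step 2: W in cm = 0.99 * 1e-4 = 9.90e-05 cm
Step 3: C = 1.035918e-12 * 4.863e-05 / 9.90e-05 = 5.088555e-13 F
Step 4: C = 508.86 fF

508.86


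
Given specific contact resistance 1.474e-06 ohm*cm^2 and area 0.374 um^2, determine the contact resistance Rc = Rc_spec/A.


Step 1: Convert area to cm^2: 0.374 um^2 = 3.7400e-09 cm^2
Step 2: Rc = Rc_spec / A = 1.474e-06 / 3.7400e-09
Step 3: Rc = 3.94e+02 ohms

3.94e+02


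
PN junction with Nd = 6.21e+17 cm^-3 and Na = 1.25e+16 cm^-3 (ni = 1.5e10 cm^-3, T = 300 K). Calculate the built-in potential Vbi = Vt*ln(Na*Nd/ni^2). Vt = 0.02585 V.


Step 1: Compute Na*Nd/ni^2 = 1.25e+16 * 6.21e+17 / (1.5e10)^2 = 3.4500e+13
Step 2: ln(3.4500e+13) = 31.1720
Step 3: Vbi = 0.02585 * 31.1720 = 0.806 V

0.806


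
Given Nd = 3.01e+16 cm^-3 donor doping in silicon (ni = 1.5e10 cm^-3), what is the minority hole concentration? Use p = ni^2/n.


Step 1: Since Nd >> ni, n ≈ Nd = 3.01e+16 cm^-3
Step 2: p = ni^2 / n = (1.5e10)^2 / 3.01e+16
Step 3: p = 2.25e20 / 3.01e+16 = 7.48e+03 cm^-3

7.48e+03


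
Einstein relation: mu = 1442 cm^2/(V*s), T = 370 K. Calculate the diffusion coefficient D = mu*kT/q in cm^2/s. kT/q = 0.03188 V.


Step 1: D = mu * (kT/q)
Step 2: D = 1442 * 0.03188
Step 3: D = 45.97 cm^2/s

45.97


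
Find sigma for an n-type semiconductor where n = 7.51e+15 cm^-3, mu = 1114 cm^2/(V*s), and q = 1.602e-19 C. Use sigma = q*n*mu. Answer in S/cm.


Step 1: sigma = q * n * mu
Step 2: sigma = 1.602e-19 * 7.51e+15 * 1114
Step 3: sigma = 1.340e+00 S/cm

1.340e+00


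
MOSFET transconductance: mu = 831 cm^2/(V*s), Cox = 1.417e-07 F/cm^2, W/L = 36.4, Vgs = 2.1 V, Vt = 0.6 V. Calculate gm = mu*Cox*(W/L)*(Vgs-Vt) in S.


Step 1: Vov = Vgs - Vt = 2.1 - 0.6 = 1.5 V
Step 2: gm = mu * Cox * (W/L) * Vov
Step 3: gm = 831 * 1.417e-07 * 36.4 * 1.5 = 6.43e-03 S

6.43e-03


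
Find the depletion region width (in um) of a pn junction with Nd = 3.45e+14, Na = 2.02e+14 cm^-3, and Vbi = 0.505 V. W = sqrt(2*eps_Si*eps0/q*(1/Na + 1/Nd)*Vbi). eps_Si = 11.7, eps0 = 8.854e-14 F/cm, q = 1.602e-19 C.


Step 1: 1/Na + 1/Nd = 1/2.02e+14 + 1/3.45e+14 = 7.84905e-15
Step 2: 2*eps*eps0/q = 2*11.7*8.854e-14/1.602e-19 = 1.293281e+07
Step 3: W^2 = 1.293281e+07 * 7.84905e-15 * 0.505 = 5.12627e-08
Step 4: W = sqrt(5.12627e-08) = 2.264e-04 cm = 2.264 um

2.264


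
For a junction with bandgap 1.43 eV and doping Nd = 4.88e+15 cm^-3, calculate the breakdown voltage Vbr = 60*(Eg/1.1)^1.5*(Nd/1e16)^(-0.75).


Step 1: Eg/1.1 = 1.43/1.1 = 1.300000
Step 2: (Eg/1.1)^1.5 = 1.300000^1.5 = 1.482228
Step 3: (Nd/1e16)^(-0.75) = (0.488)^(-0.75) = 1.712715
Step 4: Vbr = 60 * 1.482228 * 1.712715 = 152.3 V

152.3


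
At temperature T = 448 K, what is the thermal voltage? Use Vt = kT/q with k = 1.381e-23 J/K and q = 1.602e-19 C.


Step 1: kT = 1.381e-23 * 448 = 6.18688e-21 J
Step 2: Vt = kT/q = 6.18688e-21 / 1.602e-19
Step 3: Vt = 0.03862 V

0.03862


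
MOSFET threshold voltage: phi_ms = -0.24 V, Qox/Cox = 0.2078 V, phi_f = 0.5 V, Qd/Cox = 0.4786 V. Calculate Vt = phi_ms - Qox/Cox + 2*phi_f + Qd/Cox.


Step 1: Vt = phi_ms - Qox/Cox + 2*phi_f + Qd/Cox
Step 2: Vt = -0.24 - 0.2078 + 2*0.5 + 0.4786
Step 3: Vt = -0.24 - 0.2078 + 1.0 + 0.4786
Step 4: Vt = 1.0308 V

1.0308


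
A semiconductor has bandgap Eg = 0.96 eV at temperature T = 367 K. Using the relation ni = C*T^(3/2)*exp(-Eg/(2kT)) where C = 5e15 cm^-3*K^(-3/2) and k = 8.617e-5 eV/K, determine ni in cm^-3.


Step 1: Compute kT = 8.617e-5 * 367 = 0.03162439 eV
Step 2: Exponent = -Eg/(2kT) = -0.96/(2*0.03162439) = -15.17816
Step 3: T^(3/2) = 367^1.5 = 7030.71
Step 4: ni = 5e15 * 7030.71 * exp(-15.17816) = 9.00e+12 cm^-3

9.00e+12


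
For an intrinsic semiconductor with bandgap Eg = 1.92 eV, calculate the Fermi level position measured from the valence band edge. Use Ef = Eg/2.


Step 1: For an intrinsic semiconductor, the Fermi level sits at midgap.
Step 2: Ef = Eg / 2 = 1.92 / 2 = 0.96 eV

0.96


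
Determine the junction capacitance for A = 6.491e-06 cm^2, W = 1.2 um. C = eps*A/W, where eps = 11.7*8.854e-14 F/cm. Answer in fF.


Step 1: eps_Si = 11.7 * 8.854e-14 = 1.035918e-12 F/cm
Step 2: W in cm = 1.2 * 1e-4 = 1.20e-04 cm
Step 3: C = 1.035918e-12 * 6.491e-06 / 1.20e-04 = 5.603453e-14 F
Step 4: C = 56.03 fF

56.03


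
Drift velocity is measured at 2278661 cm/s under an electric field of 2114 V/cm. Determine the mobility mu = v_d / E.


Step 1: mu = v_d / E
Step 2: mu = 2278661 / 2114
Step 3: mu = 1077.89 cm^2/(V*s)

1077.89


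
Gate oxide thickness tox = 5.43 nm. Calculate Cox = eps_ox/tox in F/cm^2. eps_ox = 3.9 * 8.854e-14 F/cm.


Step 1: eps_ox = 3.9 * 8.854e-14 = 3.45306e-13 F/cm
Step 2: tox in cm = 5.43 nm * 1e-7 = 5.4300e-07 cm
Step 3: Cox = 3.45306e-13 / 5.4300e-07 = 6.36e-07 F/cm^2

6.36e-07


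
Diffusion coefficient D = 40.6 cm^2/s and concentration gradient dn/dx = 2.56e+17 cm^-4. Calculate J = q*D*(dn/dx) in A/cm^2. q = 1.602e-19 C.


Step 1: J = q * D * (dn/dx)
Step 2: J = 1.602e-19 * 40.6 * 2.56e+17
Step 3: J = 1.67e+00 A/cm^2

1.67e+00


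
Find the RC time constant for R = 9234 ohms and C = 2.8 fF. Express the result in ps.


Step 1: tau = R * C
Step 2: tau = 9234 * 2.8 fF = 9234 * 2.8e-15 F
Step 3: tau = 2.58552e-11 s = 25.8552 ps

25.8552


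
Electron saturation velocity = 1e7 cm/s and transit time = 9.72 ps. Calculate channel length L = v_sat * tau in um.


Step 1: tau in seconds = 9.72 ps * 1e-12 = 9.7200e-12 s
Step 2: L = v_sat * tau = 1e7 * 9.7200e-12 = 9.7200e-05 cm
Step 3: L in um = 9.7200e-05 * 1e4 = 0.972 um

0.972


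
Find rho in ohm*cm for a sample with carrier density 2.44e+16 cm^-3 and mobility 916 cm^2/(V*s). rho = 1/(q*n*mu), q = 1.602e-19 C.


Step 1: sigma = q * n * mu = 1.602e-19 * 2.44e+16 * 916 = 3.58053e+00 S/cm
Step 2: rho = 1 / sigma = 1 / 3.58053e+00 = 0.2793 ohm*cm

0.2793


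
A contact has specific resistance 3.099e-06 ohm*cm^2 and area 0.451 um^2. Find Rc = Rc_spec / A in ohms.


Step 1: Convert area to cm^2: 0.451 um^2 = 4.5100e-09 cm^2
Step 2: Rc = Rc_spec / A = 3.099e-06 / 4.5100e-09
Step 3: Rc = 6.87e+02 ohms

6.87e+02


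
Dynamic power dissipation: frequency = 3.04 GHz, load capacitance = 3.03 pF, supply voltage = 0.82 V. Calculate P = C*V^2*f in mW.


Step 1: V^2 = 0.82^2 = 0.6724 V^2
Step 2: P = C*V^2*f = 3.03e-12 F * 0.6724 * 3.04e9 Hz
Step 3: P = 6.19361088e-03 W
Step 4: P = 6.194 mW

6.194


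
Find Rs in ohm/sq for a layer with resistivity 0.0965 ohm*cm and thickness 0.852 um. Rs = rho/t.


Step 1: Convert thickness to cm: t = 0.852 um = 8.5200e-05 cm
Step 2: Rs = rho / t = 0.0965 / 8.5200e-05
Step 3: Rs = 1132.6 ohm/sq

1132.6


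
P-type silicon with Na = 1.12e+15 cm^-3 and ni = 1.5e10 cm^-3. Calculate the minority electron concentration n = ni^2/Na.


Step 1: Majority hole concentration p ≈ Na = 1.12e+15 cm^-3
Step 2: n = ni^2 / Na = (1.5e10)^2 / 1.12e+15
Step 3: n = 2.01e+05 cm^-3

2.01e+05


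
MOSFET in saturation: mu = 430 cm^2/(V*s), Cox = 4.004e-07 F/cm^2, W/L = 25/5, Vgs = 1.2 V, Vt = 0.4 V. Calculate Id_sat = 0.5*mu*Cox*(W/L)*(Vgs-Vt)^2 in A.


Step 1: Overdrive voltage Vov = Vgs - Vt = 1.2 - 0.4 = 0.8 V
Step 2: W/L = 25/5 = 5
Step 3: Id = 0.5 * 430 * 4.004e-07 * 5 * 0.8^2
Step 4: Id = 2.75e-04 A

2.75e-04


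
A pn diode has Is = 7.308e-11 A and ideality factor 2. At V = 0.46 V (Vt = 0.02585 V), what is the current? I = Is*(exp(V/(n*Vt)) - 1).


Step 1: V/(n*Vt) = 0.46/(2*0.02585) = 8.8975
Step 2: exp(8.8975) = 7.3137e+03
Step 3: I = 7.308e-11 * (7.3137e+03 - 1) = 5.34e-07 A

5.34e-07


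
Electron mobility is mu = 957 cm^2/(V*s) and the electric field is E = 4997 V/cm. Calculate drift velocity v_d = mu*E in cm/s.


Step 1: v_d = mu * E
Step 2: v_d = 957 * 4997 = 4782129
Step 3: v_d = 4.78e+06 cm/s

4.78e+06


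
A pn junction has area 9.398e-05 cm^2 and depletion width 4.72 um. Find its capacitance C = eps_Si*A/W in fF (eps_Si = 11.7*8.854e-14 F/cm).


Step 1: eps_Si = 11.7 * 8.854e-14 = 1.035918e-12 F/cm
Step 2: W in cm = 4.72 * 1e-4 = 4.72e-04 cm
Step 3: C = 1.035918e-12 * 9.398e-05 / 4.72e-04 = 2.062618e-13 F
Step 4: C = 206.26 fF

206.26


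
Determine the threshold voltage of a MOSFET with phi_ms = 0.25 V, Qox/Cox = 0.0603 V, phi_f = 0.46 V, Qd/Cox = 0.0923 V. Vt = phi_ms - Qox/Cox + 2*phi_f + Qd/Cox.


Step 1: Vt = phi_ms - Qox/Cox + 2*phi_f + Qd/Cox
Step 2: Vt = 0.25 - 0.0603 + 2*0.46 + 0.0923
Step 3: Vt = 0.25 - 0.0603 + 0.92 + 0.0923
Step 4: Vt = 1.202 V

1.202


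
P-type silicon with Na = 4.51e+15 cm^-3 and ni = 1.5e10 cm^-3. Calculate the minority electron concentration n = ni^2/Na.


Step 1: Majority hole concentration p ≈ Na = 4.51e+15 cm^-3
Step 2: n = ni^2 / Na = (1.5e10)^2 / 4.51e+15
Step 3: n = 4.99e+04 cm^-3

4.99e+04


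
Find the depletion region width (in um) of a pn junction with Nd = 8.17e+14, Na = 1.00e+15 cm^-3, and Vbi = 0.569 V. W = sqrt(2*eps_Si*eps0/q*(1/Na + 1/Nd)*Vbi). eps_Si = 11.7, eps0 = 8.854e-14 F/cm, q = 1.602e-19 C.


Step 1: 1/Na + 1/Nd = 1/1.00e+15 + 1/8.17e+14 = 2.22399e-15
Step 2: 2*eps*eps0/q = 2*11.7*8.854e-14/1.602e-19 = 1.293281e+07
Step 3: W^2 = 1.293281e+07 * 2.22399e-15 * 0.569 = 1.63658e-08
Step 4: W = sqrt(1.63658e-08) = 1.279e-04 cm = 1.279 um

1.279


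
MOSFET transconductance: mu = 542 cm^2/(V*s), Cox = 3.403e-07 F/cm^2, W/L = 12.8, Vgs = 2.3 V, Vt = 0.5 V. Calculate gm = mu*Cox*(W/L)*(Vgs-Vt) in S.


Step 1: Vov = Vgs - Vt = 2.3 - 0.5 = 1.8 V
Step 2: gm = mu * Cox * (W/L) * Vov
Step 3: gm = 542 * 3.403e-07 * 12.8 * 1.8 = 4.25e-03 S

4.25e-03


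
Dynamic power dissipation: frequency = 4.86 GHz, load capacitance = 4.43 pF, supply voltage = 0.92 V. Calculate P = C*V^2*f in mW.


Step 1: V^2 = 0.92^2 = 0.8464 V^2
Step 2: P = C*V^2*f = 4.43e-12 F * 0.8464 * 4.86e9 Hz
Step 3: P = 1.822282272e-02 W
Step 4: P = 18.223 mW

18.223


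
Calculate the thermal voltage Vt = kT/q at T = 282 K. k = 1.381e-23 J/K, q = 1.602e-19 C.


Step 1: kT = 1.381e-23 * 282 = 3.89442e-21 J
Step 2: Vt = kT/q = 3.89442e-21 / 1.602e-19
Step 3: Vt = 0.02431 V

0.02431


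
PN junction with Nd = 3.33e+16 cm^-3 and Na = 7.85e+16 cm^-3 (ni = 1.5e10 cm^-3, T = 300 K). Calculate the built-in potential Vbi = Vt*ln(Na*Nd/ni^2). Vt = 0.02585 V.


Step 1: Compute Na*Nd/ni^2 = 7.85e+16 * 3.33e+16 / (1.5e10)^2 = 1.1618e+13
Step 2: ln(1.1618e+13) = 30.0836
Step 3: Vbi = 0.02585 * 30.0836 = 0.778 V

0.778


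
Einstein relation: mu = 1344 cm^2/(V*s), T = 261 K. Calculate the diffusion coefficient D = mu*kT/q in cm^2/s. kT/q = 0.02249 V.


Step 1: D = mu * (kT/q)
Step 2: D = 1344 * 0.02249
Step 3: D = 30.23 cm^2/s

30.23


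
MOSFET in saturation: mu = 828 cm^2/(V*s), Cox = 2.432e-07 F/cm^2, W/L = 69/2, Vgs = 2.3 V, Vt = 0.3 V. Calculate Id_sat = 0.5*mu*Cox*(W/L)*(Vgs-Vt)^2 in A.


Step 1: Overdrive voltage Vov = Vgs - Vt = 2.3 - 0.3 = 2.0 V
Step 2: W/L = 69/2 = 34.5
Step 3: Id = 0.5 * 828 * 2.432e-07 * 34.5 * 2.0^2
Step 4: Id = 1.39e-02 A

1.39e-02


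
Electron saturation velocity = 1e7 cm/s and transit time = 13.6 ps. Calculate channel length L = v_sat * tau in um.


Step 1: tau in seconds = 13.6 ps * 1e-12 = 1.3600e-11 s
Step 2: L = v_sat * tau = 1e7 * 1.3600e-11 = 1.3600e-04 cm
Step 3: L in um = 1.3600e-04 * 1e4 = 1.36 um

1.36


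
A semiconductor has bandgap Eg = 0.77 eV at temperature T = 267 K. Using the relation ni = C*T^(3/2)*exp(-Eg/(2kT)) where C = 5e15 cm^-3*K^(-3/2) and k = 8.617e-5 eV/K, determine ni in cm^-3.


Step 1: Compute kT = 8.617e-5 * 267 = 0.02300739 eV
Step 2: Exponent = -Eg/(2kT) = -0.77/(2*0.02300739) = -16.73375
Step 3: T^(3/2) = 267^1.5 = 4362.82
Step 4: ni = 5e15 * 4362.82 * exp(-16.73375) = 1.18e+12 cm^-3

1.18e+12


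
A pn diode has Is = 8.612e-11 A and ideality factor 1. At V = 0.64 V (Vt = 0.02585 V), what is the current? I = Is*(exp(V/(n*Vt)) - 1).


Step 1: V/(n*Vt) = 0.64/(1*0.02585) = 24.7582
Step 2: exp(24.7582) = 5.6539e+10
Step 3: I = 8.612e-11 * (5.6539e+10 - 1) = 4.87e+00 A

4.87e+00


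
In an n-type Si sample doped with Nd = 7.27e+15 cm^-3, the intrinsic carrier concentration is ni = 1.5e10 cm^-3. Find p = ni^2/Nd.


Step 1: Since Nd >> ni, n ≈ Nd = 7.27e+15 cm^-3
Step 2: p = ni^2 / n = (1.5e10)^2 / 7.27e+15
Step 3: p = 2.25e20 / 7.27e+15 = 3.09e+04 cm^-3

3.09e+04


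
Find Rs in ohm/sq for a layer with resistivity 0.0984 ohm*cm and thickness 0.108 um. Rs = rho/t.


Step 1: Convert thickness to cm: t = 0.108 um = 1.0800e-05 cm
Step 2: Rs = rho / t = 0.0984 / 1.0800e-05
Step 3: Rs = 9111.1 ohm/sq

9111.1


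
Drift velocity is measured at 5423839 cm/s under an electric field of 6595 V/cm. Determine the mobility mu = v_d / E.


Step 1: mu = v_d / E
Step 2: mu = 5423839 / 6595
Step 3: mu = 822.42 cm^2/(V*s)

822.42


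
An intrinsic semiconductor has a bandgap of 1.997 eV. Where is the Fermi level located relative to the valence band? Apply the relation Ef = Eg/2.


Step 1: For an intrinsic semiconductor, the Fermi level sits at midgap.
Step 2: Ef = Eg / 2 = 1.997 / 2 = 0.9985 eV

0.9985


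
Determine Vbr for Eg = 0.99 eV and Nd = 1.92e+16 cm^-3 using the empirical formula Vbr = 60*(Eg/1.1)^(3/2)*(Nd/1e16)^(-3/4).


Step 1: Eg/1.1 = 0.99/1.1 = 0.900000
Step 2: (Eg/1.1)^1.5 = 0.900000^1.5 = 0.853815
Step 3: (Nd/1e16)^(-0.75) = (1.92)^(-0.75) = 0.613090
Step 4: Vbr = 60 * 0.853815 * 0.613090 = 31.4 V

31.4


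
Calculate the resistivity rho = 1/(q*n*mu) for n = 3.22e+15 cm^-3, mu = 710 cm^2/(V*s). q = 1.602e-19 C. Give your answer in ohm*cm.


Step 1: sigma = q * n * mu = 1.602e-19 * 3.22e+15 * 710 = 3.66249e-01 S/cm
Step 2: rho = 1 / sigma = 1 / 3.66249e-01 = 2.73 ohm*cm

2.73


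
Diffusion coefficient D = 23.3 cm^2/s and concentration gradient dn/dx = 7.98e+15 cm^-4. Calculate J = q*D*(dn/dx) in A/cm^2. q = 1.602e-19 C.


Step 1: J = q * D * (dn/dx)
Step 2: J = 1.602e-19 * 23.3 * 7.98e+15
Step 3: J = 2.98e-02 A/cm^2

2.98e-02


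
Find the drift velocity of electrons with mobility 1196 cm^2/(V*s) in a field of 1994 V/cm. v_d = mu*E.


Step 1: v_d = mu * E
Step 2: v_d = 1196 * 1994 = 2384824
Step 3: v_d = 2.38e+06 cm/s

2.38e+06


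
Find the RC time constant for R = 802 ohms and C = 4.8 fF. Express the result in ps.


Step 1: tau = R * C
Step 2: tau = 802 * 4.8 fF = 802 * 4.8e-15 F
Step 3: tau = 3.8496e-12 s = 3.8496 ps

3.8496


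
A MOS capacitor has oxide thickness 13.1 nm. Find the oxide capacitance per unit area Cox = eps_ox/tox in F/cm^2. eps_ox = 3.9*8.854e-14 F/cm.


Step 1: eps_ox = 3.9 * 8.854e-14 = 3.45306e-13 F/cm
Step 2: tox in cm = 13.1 nm * 1e-7 = 1.3100e-06 cm
Step 3: Cox = 3.45306e-13 / 1.3100e-06 = 2.64e-07 F/cm^2

2.64e-07


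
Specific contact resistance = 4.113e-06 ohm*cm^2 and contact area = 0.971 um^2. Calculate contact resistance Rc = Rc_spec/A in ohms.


Step 1: Convert area to cm^2: 0.971 um^2 = 9.7100e-09 cm^2
Step 2: Rc = Rc_spec / A = 4.113e-06 / 9.7100e-09
Step 3: Rc = 4.24e+02 ohms

4.24e+02


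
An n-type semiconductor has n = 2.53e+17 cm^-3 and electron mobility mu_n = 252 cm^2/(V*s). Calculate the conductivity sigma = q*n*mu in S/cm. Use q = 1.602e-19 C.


Step 1: sigma = q * n * mu
Step 2: sigma = 1.602e-19 * 2.53e+17 * 252
Step 3: sigma = 1.021e+01 S/cm

1.021e+01


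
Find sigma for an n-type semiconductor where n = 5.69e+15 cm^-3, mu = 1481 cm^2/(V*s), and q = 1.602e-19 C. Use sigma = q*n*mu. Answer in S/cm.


Step 1: sigma = q * n * mu
Step 2: sigma = 1.602e-19 * 5.69e+15 * 1481
Step 3: sigma = 1.350e+00 S/cm

1.350e+00


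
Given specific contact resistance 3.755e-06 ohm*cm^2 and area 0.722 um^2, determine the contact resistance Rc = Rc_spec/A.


Step 1: Convert area to cm^2: 0.722 um^2 = 7.2200e-09 cm^2
Step 2: Rc = Rc_spec / A = 3.755e-06 / 7.2200e-09
Step 3: Rc = 5.20e+02 ohms

5.20e+02


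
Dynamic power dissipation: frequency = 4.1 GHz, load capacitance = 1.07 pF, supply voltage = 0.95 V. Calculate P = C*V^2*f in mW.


Step 1: V^2 = 0.95^2 = 0.9025 V^2
Step 2: P = C*V^2*f = 1.07e-12 F * 0.9025 * 4.1e9 Hz
Step 3: P = 3.9592675e-03 W
Step 4: P = 3.959 mW

3.959


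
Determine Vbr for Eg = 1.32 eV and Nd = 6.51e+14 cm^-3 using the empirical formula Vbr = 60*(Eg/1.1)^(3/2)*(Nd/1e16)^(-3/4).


Step 1: Eg/1.1 = 1.32/1.1 = 1.200000
Step 2: (Eg/1.1)^1.5 = 1.200000^1.5 = 1.314534
Step 3: (Nd/1e16)^(-0.75) = (0.0651)^(-0.75) = 7.759152
Step 4: Vbr = 60 * 1.314534 * 7.759152 = 612.0 V

612.0


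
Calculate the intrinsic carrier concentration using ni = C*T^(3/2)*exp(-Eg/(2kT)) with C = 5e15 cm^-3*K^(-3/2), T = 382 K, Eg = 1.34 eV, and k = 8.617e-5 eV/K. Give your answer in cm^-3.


Step 1: Compute kT = 8.617e-5 * 382 = 0.03291694 eV
Step 2: Exponent = -Eg/(2kT) = -1.34/(2*0.03291694) = -20.35426
Step 3: T^(3/2) = 382^1.5 = 7466.12
Step 4: ni = 5e15 * 7466.12 * exp(-20.35426) = 5.40e+10 cm^-3

5.40e+10


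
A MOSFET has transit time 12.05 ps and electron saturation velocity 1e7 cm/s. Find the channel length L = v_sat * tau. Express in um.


Step 1: tau in seconds = 12.05 ps * 1e-12 = 1.2050e-11 s
Step 2: L = v_sat * tau = 1e7 * 1.2050e-11 = 1.2050e-04 cm
Step 3: L in um = 1.2050e-04 * 1e4 = 1.205 um

1.205


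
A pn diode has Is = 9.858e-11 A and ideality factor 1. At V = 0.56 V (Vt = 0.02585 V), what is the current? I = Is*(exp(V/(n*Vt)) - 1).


Step 1: V/(n*Vt) = 0.56/(1*0.02585) = 21.6634
Step 2: exp(21.6634) = 2.5603e+09
Step 3: I = 9.858e-11 * (2.5603e+09 - 1) = 2.52e-01 A

2.52e-01


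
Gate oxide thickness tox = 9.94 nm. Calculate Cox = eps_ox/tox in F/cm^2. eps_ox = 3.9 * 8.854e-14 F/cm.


Step 1: eps_ox = 3.9 * 8.854e-14 = 3.45306e-13 F/cm
Step 2: tox in cm = 9.94 nm * 1e-7 = 9.9400e-07 cm
Step 3: Cox = 3.45306e-13 / 9.9400e-07 = 3.47e-07 F/cm^2

3.47e-07


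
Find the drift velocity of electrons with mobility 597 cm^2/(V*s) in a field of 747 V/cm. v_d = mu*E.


Step 1: v_d = mu * E
Step 2: v_d = 597 * 747 = 445959
Step 3: v_d = 4.46e+05 cm/s

4.46e+05


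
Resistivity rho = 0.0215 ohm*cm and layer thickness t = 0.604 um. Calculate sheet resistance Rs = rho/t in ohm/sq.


Step 1: Convert thickness to cm: t = 0.604 um = 6.0400e-05 cm
Step 2: Rs = rho / t = 0.0215 / 6.0400e-05
Step 3: Rs = 356.0 ohm/sq

356.0


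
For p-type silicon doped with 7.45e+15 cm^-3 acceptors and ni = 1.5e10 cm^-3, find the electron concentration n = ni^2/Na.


Step 1: Majority hole concentration p ≈ Na = 7.45e+15 cm^-3
Step 2: n = ni^2 / Na = (1.5e10)^2 / 7.45e+15
Step 3: n = 3.02e+04 cm^-3

3.02e+04


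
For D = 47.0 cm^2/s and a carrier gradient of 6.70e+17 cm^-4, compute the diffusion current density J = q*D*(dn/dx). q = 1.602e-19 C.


Step 1: J = q * D * (dn/dx)
Step 2: J = 1.602e-19 * 47.0 * 6.70e+17
Step 3: J = 5.04e+00 A/cm^2

5.04e+00


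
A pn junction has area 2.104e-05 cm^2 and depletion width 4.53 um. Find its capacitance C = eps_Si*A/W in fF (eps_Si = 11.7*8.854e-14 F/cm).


Step 1: eps_Si = 11.7 * 8.854e-14 = 1.035918e-12 F/cm
Step 2: W in cm = 4.53 * 1e-4 = 4.53e-04 cm
Step 3: C = 1.035918e-12 * 2.104e-05 / 4.53e-04 = 4.811416e-14 F
Step 4: C = 48.11 fF

48.11


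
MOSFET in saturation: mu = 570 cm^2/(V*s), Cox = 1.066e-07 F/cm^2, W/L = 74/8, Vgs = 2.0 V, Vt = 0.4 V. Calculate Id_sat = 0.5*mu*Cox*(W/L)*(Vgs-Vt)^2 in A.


Step 1: Overdrive voltage Vov = Vgs - Vt = 2.0 - 0.4 = 1.6 V
Step 2: W/L = 74/8 = 9.25
Step 3: Id = 0.5 * 570 * 1.066e-07 * 9.25 * 1.6^2
Step 4: Id = 7.19e-04 A

7.19e-04


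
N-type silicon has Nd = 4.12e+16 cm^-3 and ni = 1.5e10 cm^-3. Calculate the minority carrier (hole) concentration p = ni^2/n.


Step 1: Since Nd >> ni, n ≈ Nd = 4.12e+16 cm^-3
Step 2: p = ni^2 / n = (1.5e10)^2 / 4.12e+16
Step 3: p = 2.25e20 / 4.12e+16 = 5.46e+03 cm^-3

5.46e+03


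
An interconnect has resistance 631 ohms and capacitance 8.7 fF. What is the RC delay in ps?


Step 1: tau = R * C
Step 2: tau = 631 * 8.7 fF = 631 * 8.7e-15 F
Step 3: tau = 5.4897e-12 s = 5.4897 ps

5.4897


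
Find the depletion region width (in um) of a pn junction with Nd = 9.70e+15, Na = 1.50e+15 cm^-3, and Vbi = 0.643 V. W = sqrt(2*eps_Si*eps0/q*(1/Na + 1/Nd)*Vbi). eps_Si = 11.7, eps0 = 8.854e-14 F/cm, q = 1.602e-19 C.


Step 1: 1/Na + 1/Nd = 1/1.50e+15 + 1/9.70e+15 = 7.69759e-16
Step 2: 2*eps*eps0/q = 2*11.7*8.854e-14/1.602e-19 = 1.293281e+07
Step 3: W^2 = 1.293281e+07 * 7.69759e-16 * 0.643 = 6.40116e-09
Step 4: W = sqrt(6.40116e-09) = 8.001e-05 cm = 0.8001 um

0.8001


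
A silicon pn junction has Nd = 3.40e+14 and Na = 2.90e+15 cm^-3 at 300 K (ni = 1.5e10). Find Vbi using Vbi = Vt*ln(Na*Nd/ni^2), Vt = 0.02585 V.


Step 1: Compute Na*Nd/ni^2 = 2.90e+15 * 3.40e+14 / (1.5e10)^2 = 4.3822e+09
Step 2: ln(4.3822e+09) = 22.2008
Step 3: Vbi = 0.02585 * 22.2008 = 0.574 V

0.574


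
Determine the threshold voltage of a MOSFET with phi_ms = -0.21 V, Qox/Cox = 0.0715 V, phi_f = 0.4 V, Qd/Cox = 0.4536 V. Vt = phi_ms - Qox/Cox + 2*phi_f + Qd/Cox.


Step 1: Vt = phi_ms - Qox/Cox + 2*phi_f + Qd/Cox
Step 2: Vt = -0.21 - 0.0715 + 2*0.4 + 0.4536
Step 3: Vt = -0.21 - 0.0715 + 0.8 + 0.4536
Step 4: Vt = 0.9721 V

0.9721


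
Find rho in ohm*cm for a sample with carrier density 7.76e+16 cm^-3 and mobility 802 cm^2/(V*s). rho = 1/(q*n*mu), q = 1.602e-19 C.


Step 1: sigma = q * n * mu = 1.602e-19 * 7.76e+16 * 802 = 9.97008e+00 S/cm
Step 2: rho = 1 / sigma = 1 / 9.97008e+00 = 0.1003 ohm*cm

0.1003


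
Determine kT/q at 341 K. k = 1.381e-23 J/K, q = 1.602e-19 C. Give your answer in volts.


Step 1: kT = 1.381e-23 * 341 = 4.70921e-21 J
Step 2: Vt = kT/q = 4.70921e-21 / 1.602e-19
Step 3: Vt = 0.0294 V

0.0294


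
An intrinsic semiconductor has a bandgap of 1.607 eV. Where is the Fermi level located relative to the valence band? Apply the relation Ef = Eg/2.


Step 1: For an intrinsic semiconductor, the Fermi level sits at midgap.
Step 2: Ef = Eg / 2 = 1.607 / 2 = 0.8035 eV

0.8035


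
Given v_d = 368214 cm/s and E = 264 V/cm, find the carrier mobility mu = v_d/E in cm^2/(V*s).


Step 1: mu = v_d / E
Step 2: mu = 368214 / 264
Step 3: mu = 1394.75 cm^2/(V*s)

1394.75


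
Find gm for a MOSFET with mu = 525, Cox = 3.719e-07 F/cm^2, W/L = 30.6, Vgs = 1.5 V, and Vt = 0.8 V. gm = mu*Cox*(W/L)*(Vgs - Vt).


Step 1: Vov = Vgs - Vt = 1.5 - 0.8 = 0.7 V
Step 2: gm = mu * Cox * (W/L) * Vov
Step 3: gm = 525 * 3.719e-07 * 30.6 * 0.7 = 4.18e-03 S

4.18e-03


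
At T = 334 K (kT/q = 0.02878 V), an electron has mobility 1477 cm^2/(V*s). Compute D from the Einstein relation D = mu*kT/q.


Step 1: D = mu * (kT/q)
Step 2: D = 1477 * 0.02878
Step 3: D = 42.51 cm^2/s

42.51


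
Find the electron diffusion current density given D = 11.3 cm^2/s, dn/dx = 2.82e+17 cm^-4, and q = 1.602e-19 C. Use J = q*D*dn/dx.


Step 1: J = q * D * (dn/dx)
Step 2: J = 1.602e-19 * 11.3 * 2.82e+17
Step 3: J = 5.10e-01 A/cm^2

5.10e-01


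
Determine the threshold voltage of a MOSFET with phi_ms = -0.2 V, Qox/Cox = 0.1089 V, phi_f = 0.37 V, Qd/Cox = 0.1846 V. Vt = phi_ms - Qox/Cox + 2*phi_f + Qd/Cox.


Step 1: Vt = phi_ms - Qox/Cox + 2*phi_f + Qd/Cox
Step 2: Vt = -0.2 - 0.1089 + 2*0.37 + 0.1846
Step 3: Vt = -0.2 - 0.1089 + 0.74 + 0.1846
Step 4: Vt = 0.6157 V

0.6157


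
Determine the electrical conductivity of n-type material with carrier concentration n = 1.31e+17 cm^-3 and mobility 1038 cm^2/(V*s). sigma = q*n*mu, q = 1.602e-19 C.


Step 1: sigma = q * n * mu
Step 2: sigma = 1.602e-19 * 1.31e+17 * 1038
Step 3: sigma = 2.178e+01 S/cm

2.178e+01


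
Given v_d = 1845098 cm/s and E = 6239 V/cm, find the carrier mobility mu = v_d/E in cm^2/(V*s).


Step 1: mu = v_d / E
Step 2: mu = 1845098 / 6239
Step 3: mu = 295.74 cm^2/(V*s)

295.74


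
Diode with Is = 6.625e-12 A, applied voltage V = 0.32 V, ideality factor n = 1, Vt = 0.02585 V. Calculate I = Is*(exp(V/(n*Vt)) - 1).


Step 1: V/(n*Vt) = 0.32/(1*0.02585) = 12.3791
Step 2: exp(12.3791) = 2.3778e+05
Step 3: I = 6.625e-12 * (2.3778e+05 - 1) = 1.58e-06 A

1.58e-06


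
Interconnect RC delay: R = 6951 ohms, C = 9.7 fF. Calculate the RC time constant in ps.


Step 1: tau = R * C
Step 2: tau = 6951 * 9.7 fF = 6951 * 9.7e-15 F
Step 3: tau = 6.74247e-11 s = 67.4247 ps

67.4247


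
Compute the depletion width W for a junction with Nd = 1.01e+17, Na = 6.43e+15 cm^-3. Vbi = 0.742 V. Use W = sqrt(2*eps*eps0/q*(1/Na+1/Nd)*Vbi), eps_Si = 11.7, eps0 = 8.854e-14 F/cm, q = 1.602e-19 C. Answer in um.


Step 1: 1/Na + 1/Nd = 1/6.43e+15 + 1/1.01e+17 = 1.65422e-16
Step 2: 2*eps*eps0/q = 2*11.7*8.854e-14/1.602e-19 = 1.293281e+07
Step 3: W^2 = 1.293281e+07 * 1.65422e-16 * 0.742 = 1.58741e-09
Step 4: W = sqrt(1.58741e-09) = 3.984e-05 cm = 0.3984 um

0.3984


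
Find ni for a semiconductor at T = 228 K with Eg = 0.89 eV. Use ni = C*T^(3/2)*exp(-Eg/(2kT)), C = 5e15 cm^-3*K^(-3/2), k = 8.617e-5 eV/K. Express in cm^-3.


Step 1: Compute kT = 8.617e-5 * 228 = 0.01964676 eV
Step 2: Exponent = -Eg/(2kT) = -0.89/(2*0.01964676) = -22.65005
Step 3: T^(3/2) = 228^1.5 = 3442.72
Step 4: ni = 5e15 * 3442.72 * exp(-22.65005) = 2.51e+09 cm^-3

2.51e+09


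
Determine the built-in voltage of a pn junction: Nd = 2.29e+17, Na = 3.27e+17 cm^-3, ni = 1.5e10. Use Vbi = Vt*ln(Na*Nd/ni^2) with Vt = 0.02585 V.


Step 1: Compute Na*Nd/ni^2 = 3.27e+17 * 2.29e+17 / (1.5e10)^2 = 3.3281e+14
Step 2: ln(3.3281e+14) = 33.4386
Step 3: Vbi = 0.02585 * 33.4386 = 0.864 V

0.864


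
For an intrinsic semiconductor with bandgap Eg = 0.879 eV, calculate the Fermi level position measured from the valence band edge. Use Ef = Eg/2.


Step 1: For an intrinsic semiconductor, the Fermi level sits at midgap.
Step 2: Ef = Eg / 2 = 0.879 / 2 = 0.4395 eV

0.4395


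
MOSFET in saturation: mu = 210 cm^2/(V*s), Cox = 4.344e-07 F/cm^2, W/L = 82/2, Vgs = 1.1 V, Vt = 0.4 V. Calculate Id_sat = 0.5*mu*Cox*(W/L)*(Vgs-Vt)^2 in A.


Step 1: Overdrive voltage Vov = Vgs - Vt = 1.1 - 0.4 = 0.7 V
Step 2: W/L = 82/2 = 41
Step 3: Id = 0.5 * 210 * 4.344e-07 * 41 * 0.7^2
Step 4: Id = 9.16e-04 A

9.16e-04


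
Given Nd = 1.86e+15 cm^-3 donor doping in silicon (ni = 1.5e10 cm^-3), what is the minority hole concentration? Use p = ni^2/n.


Step 1: Since Nd >> ni, n ≈ Nd = 1.86e+15 cm^-3
Step 2: p = ni^2 / n = (1.5e10)^2 / 1.86e+15
Step 3: p = 2.25e20 / 1.86e+15 = 1.21e+05 cm^-3

1.21e+05


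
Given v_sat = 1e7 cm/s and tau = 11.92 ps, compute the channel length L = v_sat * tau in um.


Step 1: tau in seconds = 11.92 ps * 1e-12 = 1.1920e-11 s
Step 2: L = v_sat * tau = 1e7 * 1.1920e-11 = 1.1920e-04 cm
Step 3: L in um = 1.1920e-04 * 1e4 = 1.192 um

1.192


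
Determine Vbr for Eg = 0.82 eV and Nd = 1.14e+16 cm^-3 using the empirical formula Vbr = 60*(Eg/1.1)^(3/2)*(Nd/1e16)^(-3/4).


Step 1: Eg/1.1 = 0.82/1.1 = 0.745455
Step 2: (Eg/1.1)^1.5 = 0.745455^1.5 = 0.643624
Step 3: (Nd/1e16)^(-0.75) = (1.14)^(-0.75) = 0.906403
Step 4: Vbr = 60 * 0.643624 * 0.906403 = 35.0 V

35.0


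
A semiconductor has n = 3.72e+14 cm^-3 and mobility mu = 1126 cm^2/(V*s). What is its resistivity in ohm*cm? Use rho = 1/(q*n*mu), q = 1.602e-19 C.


Step 1: sigma = q * n * mu = 1.602e-19 * 3.72e+14 * 1126 = 6.71033e-02 S/cm
Step 2: rho = 1 / sigma = 1 / 6.71033e-02 = 14.9 ohm*cm

14.9


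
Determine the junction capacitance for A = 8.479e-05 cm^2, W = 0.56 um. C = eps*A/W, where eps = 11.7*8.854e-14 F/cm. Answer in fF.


Step 1: eps_Si = 11.7 * 8.854e-14 = 1.035918e-12 F/cm
Step 2: W in cm = 0.56 * 1e-4 = 5.60e-05 cm
Step 3: C = 1.035918e-12 * 8.479e-05 / 5.60e-05 = 1.568491e-12 F
Step 4: C = 1568.49 fF

1568.49


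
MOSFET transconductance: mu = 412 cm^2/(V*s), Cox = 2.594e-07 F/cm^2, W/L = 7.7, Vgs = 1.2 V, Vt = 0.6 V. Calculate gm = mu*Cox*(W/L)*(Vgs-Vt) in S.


Step 1: Vov = Vgs - Vt = 1.2 - 0.6 = 0.6 V
Step 2: gm = mu * Cox * (W/L) * Vov
Step 3: gm = 412 * 2.594e-07 * 7.7 * 0.6 = 4.94e-04 S

4.94e-04


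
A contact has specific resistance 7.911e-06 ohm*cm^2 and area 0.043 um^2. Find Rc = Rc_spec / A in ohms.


Step 1: Convert area to cm^2: 0.043 um^2 = 4.3000e-10 cm^2
Step 2: Rc = Rc_spec / A = 7.911e-06 / 4.3000e-10
Step 3: Rc = 1.84e+04 ohms

1.84e+04


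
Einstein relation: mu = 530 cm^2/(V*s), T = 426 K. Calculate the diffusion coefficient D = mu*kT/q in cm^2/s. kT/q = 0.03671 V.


Step 1: D = mu * (kT/q)
Step 2: D = 530 * 0.03671
Step 3: D = 19.46 cm^2/s

19.46


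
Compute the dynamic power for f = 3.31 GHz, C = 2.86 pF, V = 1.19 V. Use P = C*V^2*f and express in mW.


Step 1: V^2 = 1.19^2 = 1.4161 V^2
Step 2: P = C*V^2*f = 2.86e-12 F * 1.4161 * 3.31e9 Hz
Step 3: P = 1.340565226e-02 W
Step 4: P = 13.406 mW

13.406


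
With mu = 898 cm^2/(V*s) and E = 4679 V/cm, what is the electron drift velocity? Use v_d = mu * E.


Step 1: v_d = mu * E
Step 2: v_d = 898 * 4679 = 4201742
Step 3: v_d = 4.20e+06 cm/s

4.20e+06


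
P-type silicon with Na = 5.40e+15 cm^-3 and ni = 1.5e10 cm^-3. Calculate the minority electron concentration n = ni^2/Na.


Step 1: Majority hole concentration p ≈ Na = 5.40e+15 cm^-3
Step 2: n = ni^2 / Na = (1.5e10)^2 / 5.40e+15
Step 3: n = 4.17e+04 cm^-3

4.17e+04


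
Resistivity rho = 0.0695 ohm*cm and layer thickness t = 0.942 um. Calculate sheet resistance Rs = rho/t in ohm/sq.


Step 1: Convert thickness to cm: t = 0.942 um = 9.4200e-05 cm
Step 2: Rs = rho / t = 0.0695 / 9.4200e-05
Step 3: Rs = 737.8 ohm/sq

737.8


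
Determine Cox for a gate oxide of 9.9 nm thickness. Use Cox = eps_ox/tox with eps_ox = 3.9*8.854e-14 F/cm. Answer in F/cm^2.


Step 1: eps_ox = 3.9 * 8.854e-14 = 3.45306e-13 F/cm
Step 2: tox in cm = 9.9 nm * 1e-7 = 9.9000e-07 cm
Step 3: Cox = 3.45306e-13 / 9.9000e-07 = 3.49e-07 F/cm^2

3.49e-07


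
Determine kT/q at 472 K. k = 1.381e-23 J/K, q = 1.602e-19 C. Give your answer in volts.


Step 1: kT = 1.381e-23 * 472 = 6.51832e-21 J
Step 2: Vt = kT/q = 6.51832e-21 / 1.602e-19
Step 3: Vt = 0.04069 V

0.04069


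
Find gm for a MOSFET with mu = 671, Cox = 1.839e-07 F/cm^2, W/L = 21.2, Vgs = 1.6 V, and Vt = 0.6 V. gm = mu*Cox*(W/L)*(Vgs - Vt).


Step 1: Vov = Vgs - Vt = 1.6 - 0.6 = 1.0 V
Step 2: gm = mu * Cox * (W/L) * Vov
Step 3: gm = 671 * 1.839e-07 * 21.2 * 1.0 = 2.62e-03 S

2.62e-03


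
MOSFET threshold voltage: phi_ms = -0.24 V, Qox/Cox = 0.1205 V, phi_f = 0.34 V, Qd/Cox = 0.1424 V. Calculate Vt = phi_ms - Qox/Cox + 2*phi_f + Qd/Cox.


Step 1: Vt = phi_ms - Qox/Cox + 2*phi_f + Qd/Cox
Step 2: Vt = -0.24 - 0.1205 + 2*0.34 + 0.1424
Step 3: Vt = -0.24 - 0.1205 + 0.68 + 0.1424
Step 4: Vt = 0.4619 V

0.4619


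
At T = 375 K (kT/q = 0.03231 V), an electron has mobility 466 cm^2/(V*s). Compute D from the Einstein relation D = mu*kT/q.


Step 1: D = mu * (kT/q)
Step 2: D = 466 * 0.03231
Step 3: D = 15.06 cm^2/s

15.06


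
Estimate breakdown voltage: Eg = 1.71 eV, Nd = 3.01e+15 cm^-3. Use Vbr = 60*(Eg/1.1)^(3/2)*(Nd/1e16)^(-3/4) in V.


Step 1: Eg/1.1 = 1.71/1.1 = 1.554545
Step 2: (Eg/1.1)^1.5 = 1.554545^1.5 = 1.938228
Step 3: (Nd/1e16)^(-0.75) = (0.301)^(-0.75) = 2.460793
Step 4: Vbr = 60 * 1.938228 * 2.460793 = 286.2 V

286.2


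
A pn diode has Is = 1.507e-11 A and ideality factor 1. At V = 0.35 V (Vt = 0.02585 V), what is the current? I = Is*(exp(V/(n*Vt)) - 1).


Step 1: V/(n*Vt) = 0.35/(1*0.02585) = 13.5397
Step 2: exp(13.5397) = 7.5896e+05
Step 3: I = 1.507e-11 * (7.5896e+05 - 1) = 1.14e-05 A

1.14e-05


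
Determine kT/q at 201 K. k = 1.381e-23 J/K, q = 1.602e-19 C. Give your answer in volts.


Step 1: kT = 1.381e-23 * 201 = 2.77581e-21 J
Step 2: Vt = kT/q = 2.77581e-21 / 1.602e-19
Step 3: Vt = 0.01733 V

0.01733


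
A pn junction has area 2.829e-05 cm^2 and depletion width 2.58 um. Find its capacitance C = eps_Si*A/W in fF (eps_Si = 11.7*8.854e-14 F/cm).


Step 1: eps_Si = 11.7 * 8.854e-14 = 1.035918e-12 F/cm
Step 2: W in cm = 2.58 * 1e-4 = 2.58e-04 cm
Step 3: C = 1.035918e-12 * 2.829e-05 / 2.58e-04 = 1.135896e-13 F
Step 4: C = 113.59 fF

113.59


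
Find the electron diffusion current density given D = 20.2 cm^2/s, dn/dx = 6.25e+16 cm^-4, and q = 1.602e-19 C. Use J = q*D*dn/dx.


Step 1: J = q * D * (dn/dx)
Step 2: J = 1.602e-19 * 20.2 * 6.25e+16
Step 3: J = 2.02e-01 A/cm^2

2.02e-01


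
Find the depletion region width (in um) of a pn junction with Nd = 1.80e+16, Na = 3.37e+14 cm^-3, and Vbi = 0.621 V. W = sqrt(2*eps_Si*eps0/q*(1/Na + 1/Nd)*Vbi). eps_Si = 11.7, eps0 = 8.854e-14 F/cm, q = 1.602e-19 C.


Step 1: 1/Na + 1/Nd = 1/3.37e+14 + 1/1.80e+16 = 3.02291e-15
Step 2: 2*eps*eps0/q = 2*11.7*8.854e-14/1.602e-19 = 1.293281e+07
Step 3: W^2 = 1.293281e+07 * 3.02291e-15 * 0.621 = 2.42778e-08
Step 4: W = sqrt(2.42778e-08) = 1.558e-04 cm = 1.558 um

1.558


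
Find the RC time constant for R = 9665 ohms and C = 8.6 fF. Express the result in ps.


Step 1: tau = R * C
Step 2: tau = 9665 * 8.6 fF = 9665 * 8.6e-15 F
Step 3: tau = 8.3119e-11 s = 83.119 ps

83.119


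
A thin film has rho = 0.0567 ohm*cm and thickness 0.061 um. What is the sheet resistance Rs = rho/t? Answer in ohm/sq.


Step 1: Convert thickness to cm: t = 0.061 um = 6.1000e-06 cm
Step 2: Rs = rho / t = 0.0567 / 6.1000e-06
Step 3: Rs = 9295.1 ohm/sq

9295.1


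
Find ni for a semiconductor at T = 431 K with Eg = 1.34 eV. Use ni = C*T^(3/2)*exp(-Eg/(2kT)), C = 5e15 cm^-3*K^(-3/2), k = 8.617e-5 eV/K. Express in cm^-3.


Step 1: Compute kT = 8.617e-5 * 431 = 0.03713927 eV
Step 2: Exponent = -Eg/(2kT) = -1.34/(2*0.03713927) = -18.04020
Step 3: T^(3/2) = 431^1.5 = 8947.79
Step 4: ni = 5e15 * 8947.79 * exp(-18.04020) = 6.55e+11 cm^-3

6.55e+11


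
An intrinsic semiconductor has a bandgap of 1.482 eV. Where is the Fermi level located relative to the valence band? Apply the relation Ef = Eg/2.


Step 1: For an intrinsic semiconductor, the Fermi level sits at midgap.
Step 2: Ef = Eg / 2 = 1.482 / 2 = 0.741 eV

0.741


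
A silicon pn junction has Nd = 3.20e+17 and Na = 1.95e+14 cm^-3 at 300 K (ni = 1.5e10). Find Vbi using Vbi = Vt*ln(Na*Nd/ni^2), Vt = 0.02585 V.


Step 1: Compute Na*Nd/ni^2 = 1.95e+14 * 3.20e+17 / (1.5e10)^2 = 2.7733e+11
Step 2: ln(2.7733e+11) = 26.3485
Step 3: Vbi = 0.02585 * 26.3485 = 0.681 V

0.681


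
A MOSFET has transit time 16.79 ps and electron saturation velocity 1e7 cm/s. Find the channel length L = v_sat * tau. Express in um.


Step 1: tau in seconds = 16.79 ps * 1e-12 = 1.6790e-11 s
Step 2: L = v_sat * tau = 1e7 * 1.6790e-11 = 1.6790e-04 cm
Step 3: L in um = 1.6790e-04 * 1e4 = 1.679 um

1.679


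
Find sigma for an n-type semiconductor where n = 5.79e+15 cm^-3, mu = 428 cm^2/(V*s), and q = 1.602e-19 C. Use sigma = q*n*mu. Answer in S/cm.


Step 1: sigma = q * n * mu
Step 2: sigma = 1.602e-19 * 5.79e+15 * 428
Step 3: sigma = 3.970e-01 S/cm

3.970e-01


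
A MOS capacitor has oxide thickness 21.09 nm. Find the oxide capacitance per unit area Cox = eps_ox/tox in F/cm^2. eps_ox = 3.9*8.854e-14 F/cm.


Step 1: eps_ox = 3.9 * 8.854e-14 = 3.45306e-13 F/cm
Step 2: tox in cm = 21.09 nm * 1e-7 = 2.1090e-06 cm
Step 3: Cox = 3.45306e-13 / 2.1090e-06 = 1.64e-07 F/cm^2

1.64e-07


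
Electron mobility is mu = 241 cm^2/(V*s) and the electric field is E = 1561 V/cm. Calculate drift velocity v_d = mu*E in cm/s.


Step 1: v_d = mu * E
Step 2: v_d = 241 * 1561 = 376201
Step 3: v_d = 3.76e+05 cm/s

3.76e+05


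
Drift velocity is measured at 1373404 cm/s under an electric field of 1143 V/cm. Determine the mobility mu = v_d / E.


Step 1: mu = v_d / E
Step 2: mu = 1373404 / 1143
Step 3: mu = 1201.58 cm^2/(V*s)

1201.58


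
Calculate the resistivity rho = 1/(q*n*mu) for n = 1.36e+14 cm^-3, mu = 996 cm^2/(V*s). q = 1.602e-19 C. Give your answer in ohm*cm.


Step 1: sigma = q * n * mu = 1.602e-19 * 1.36e+14 * 996 = 2.17001e-02 S/cm
Step 2: rho = 1 / sigma = 1 / 2.17001e-02 = 46.08 ohm*cm

46.08


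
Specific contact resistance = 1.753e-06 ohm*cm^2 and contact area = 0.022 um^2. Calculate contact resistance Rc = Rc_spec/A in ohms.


Step 1: Convert area to cm^2: 0.022 um^2 = 2.2000e-10 cm^2
Step 2: Rc = Rc_spec / A = 1.753e-06 / 2.2000e-10
Step 3: Rc = 7.97e+03 ohms

7.97e+03


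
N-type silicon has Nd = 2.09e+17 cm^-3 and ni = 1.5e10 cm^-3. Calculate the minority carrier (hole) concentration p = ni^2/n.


Step 1: Since Nd >> ni, n ≈ Nd = 2.09e+17 cm^-3
Step 2: p = ni^2 / n = (1.5e10)^2 / 2.09e+17
Step 3: p = 2.25e20 / 2.09e+17 = 1.08e+03 cm^-3

1.08e+03


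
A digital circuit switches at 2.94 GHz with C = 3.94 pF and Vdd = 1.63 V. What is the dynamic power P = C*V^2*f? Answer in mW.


Step 1: V^2 = 1.63^2 = 2.6569 V^2
Step 2: P = C*V^2*f = 3.94e-12 F * 2.6569 * 2.94e9 Hz
Step 3: P = 3.077646684e-02 W
Step 4: P = 30.776 mW

30.776


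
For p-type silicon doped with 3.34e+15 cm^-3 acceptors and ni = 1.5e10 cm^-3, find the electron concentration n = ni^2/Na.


Step 1: Majority hole concentration p ≈ Na = 3.34e+15 cm^-3
Step 2: n = ni^2 / Na = (1.5e10)^2 / 3.34e+15
Step 3: n = 6.74e+04 cm^-3

6.74e+04


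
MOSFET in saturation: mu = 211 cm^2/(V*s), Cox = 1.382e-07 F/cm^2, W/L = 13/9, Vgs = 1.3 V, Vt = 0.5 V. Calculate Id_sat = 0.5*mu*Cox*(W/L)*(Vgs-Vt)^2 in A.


Step 1: Overdrive voltage Vov = Vgs - Vt = 1.3 - 0.5 = 0.8 V
Step 2: W/L = 13/9 = 1.44444
Step 3: Id = 0.5 * 211 * 1.382e-07 * 1.44444 * 0.8^2
Step 4: Id = 1.35e-05 A

1.35e-05


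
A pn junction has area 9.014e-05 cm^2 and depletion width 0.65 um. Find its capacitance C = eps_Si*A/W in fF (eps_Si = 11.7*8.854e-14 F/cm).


Step 1: eps_Si = 11.7 * 8.854e-14 = 1.035918e-12 F/cm
Step 2: W in cm = 0.65 * 1e-4 = 6.50e-05 cm
Step 3: C = 1.035918e-12 * 9.014e-05 / 6.50e-05 = 1.436579e-12 F
Step 4: C = 1436.58 fF

1436.58


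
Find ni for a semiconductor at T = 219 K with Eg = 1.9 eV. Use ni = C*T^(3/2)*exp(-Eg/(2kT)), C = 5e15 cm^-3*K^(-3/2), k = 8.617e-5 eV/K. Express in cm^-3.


Step 1: Compute kT = 8.617e-5 * 219 = 0.01887123 eV
Step 2: Exponent = -Eg/(2kT) = -1.9/(2*0.01887123) = -50.34118
Step 3: T^(3/2) = 219^1.5 = 3240.90
Step 4: ni = 5e15 * 3240.90 * exp(-50.34118) = 2.22e-03 cm^-3

2.22e-03


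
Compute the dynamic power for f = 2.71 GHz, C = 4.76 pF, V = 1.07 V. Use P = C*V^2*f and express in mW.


Step 1: V^2 = 1.07^2 = 1.1449 V^2
Step 2: P = C*V^2*f = 4.76e-12 F * 1.1449 * 2.71e9 Hz
Step 3: P = 1.476875204e-02 W
Step 4: P = 14.769 mW

14.769


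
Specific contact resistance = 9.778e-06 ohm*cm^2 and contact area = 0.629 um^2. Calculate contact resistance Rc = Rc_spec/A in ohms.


Step 1: Convert area to cm^2: 0.629 um^2 = 6.2900e-09 cm^2
Step 2: Rc = Rc_spec / A = 9.778e-06 / 6.2900e-09
Step 3: Rc = 1.55e+03 ohms

1.55e+03


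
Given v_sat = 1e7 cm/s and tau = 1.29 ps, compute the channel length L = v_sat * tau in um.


Step 1: tau in seconds = 1.29 ps * 1e-12 = 1.2900e-12 s
Step 2: L = v_sat * tau = 1e7 * 1.2900e-12 = 1.2900e-05 cm
Step 3: L in um = 1.2900e-05 * 1e4 = 0.129 um

0.129
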